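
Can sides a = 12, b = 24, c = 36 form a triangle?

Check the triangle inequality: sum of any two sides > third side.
a + b vs c: 12 + 24 = 36 ≤ 36  ✗
a + c vs b: 12 + 36 = 48 > 24  ✓
b + c vs a: 24 + 36 = 60 > 12  ✓

No: 12 + 24 = 36 is not > 36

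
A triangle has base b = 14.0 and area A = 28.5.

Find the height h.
A = ½·b·h  ⇒  h = 2A/b = 2·28.5/14.0 = 57/14.0 ≈ 4.07143

h = 4.071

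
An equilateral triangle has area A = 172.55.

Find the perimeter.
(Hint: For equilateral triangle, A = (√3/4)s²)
A = (√3/4)s²  ⇒  s² = 4A/√3 = 4·172.55/√3 = 690.2/1.73205 ≈ 398.487
s ≈ √398.487 ≈ 19.9621
Perimeter = 3s ≈ 3·19.9621 ≈ 59.8864

Perimeter = 59.89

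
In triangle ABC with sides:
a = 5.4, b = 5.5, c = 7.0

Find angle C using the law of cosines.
c² = a² + b² − 2ab·cos(C)  ⇒  cos(C) = (a² + b² − c²)/(2ab)
cos(C) = (5.4² + 5.5² − 7.0²)/(2·5.4·5.5) = (29.16 + 30.25 − 49)/59.4 = 10.41/59.4 ≈ 0.175253
C = arccos(0.175253) ≈ 79.9066°

C = 79.91°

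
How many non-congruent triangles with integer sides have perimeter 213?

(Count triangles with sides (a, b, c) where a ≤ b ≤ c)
Let a ≤ b ≤ c with a + b + c = 213. The only binding inequality is a + b > c, i.e. 213 − c > c, so c < 213/2; and c ≥ 213/3 since c is the largest side.
So 71 ≤ c ≤ 106. For each c, b runs from ⌈(213 − c)/2⌉ up to c (then a = 213 − b − c satisfies 1 ≤ a ≤ b automatically), giving c − ⌈(213 − c)/2⌉ + 1 choices.
Summing over c: 1 + 2 + 4 + 5 + … + 52 + 53  (36 terms, c = 71, …, 106) = 972
Check (closed form: nearest integer to p²/48 for even p, (p+3)²/48 for odd p): (213+3)²/48 = 216²/48 = 46656/48 ≈ 972.00 → 972

972 triangles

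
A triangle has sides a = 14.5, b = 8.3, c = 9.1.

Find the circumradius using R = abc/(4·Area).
First find the area with Heron's formula.
s = (14.5 + 8.3 + 9.1)/2 = 15.95
Area = √(s(s−a)(s−b)(s−c)) = √(15.95·1.45·7.65·6.85) ≈ √1211.94 ≈ 34.8129
abc = 14.5·8.3·9.1 = 1095.185
R = abc/(4·Area) ≈ 1095.185/(4·34.8129) = 1095.185/139.252 ≈ 7.86479

R = 7.865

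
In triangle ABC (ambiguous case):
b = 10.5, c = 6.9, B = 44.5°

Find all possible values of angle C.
b/sin(B) = c/sin(C)  ⇒  sin(C) = c·sin(B)/b = 6.9·sin(44.5°)/10.5
sin(44.5°) ≈ 0.700909
sin(C) ≈ 6.9·0.700909/10.5 ≈ 4.83627/10.5 ≈ 0.460598
Candidate 1: C₁ = arcsin(0.460598) ≈ 27.4257°  →  A = 180° − 44.5° − 27.4257° ≈ 108.074° > 0, valid
Candidate 2: C₂ = 180° − C₁ ≈ 152.574°  →  A = 180° − 44.5° − 152.574° ≈ -17.0743° ≤ 0, not a valid triangle

C = 27.43° (one solution)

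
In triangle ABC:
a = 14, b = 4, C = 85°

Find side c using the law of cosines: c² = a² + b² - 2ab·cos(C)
c² = 14² + 4² − 2·14·4·cos(85°)
cos(85°) ≈ 0.0871557
c² ≈ 196 + 16 − 112·(0.0871557) ≈ 212 − 9.76144 ≈ 202.239
c ≈ √202.239 ≈ 14.2211

c = 14.22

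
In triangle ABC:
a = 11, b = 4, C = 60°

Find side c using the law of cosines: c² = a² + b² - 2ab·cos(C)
c² = 11² + 4² − 2·11·4·cos(60°)
cos(60°) ≈ 0.5
c² ≈ 121 + 16 − 88·(0.5) ≈ 137 − 44 ≈ 93
c ≈ √93 ≈ 9.64365

c = 9.644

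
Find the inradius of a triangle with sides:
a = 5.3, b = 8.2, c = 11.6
r = Area/s where s is the semi-perimeter.
s = (5.3 + 8.2 + 11.6)/2 = 25.1/2 = 12.55
Area = √(s(s−a)(s−b)(s−c)) = √(12.55·7.25·4.35·0.95) ≈ √376.006 ≈ 19.3909
r ≈ 19.3909/12.55 ≈ 1.54509

r = 1.545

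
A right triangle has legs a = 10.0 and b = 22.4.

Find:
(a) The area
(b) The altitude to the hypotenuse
(a) The legs are perpendicular, so Area = ½·a·b = ½·10.0·22.4 = ½·224 = 112
(b) Hypotenuse c = √(a² + b²) = √(100 + 501.76) = √601.76 ≈ 24.5308
    Area = ½·c·h_c  ⇒  h_c = 2·Area/c = 224/24.5308 ≈ 9.13138

Area = 112, h_c = 9.131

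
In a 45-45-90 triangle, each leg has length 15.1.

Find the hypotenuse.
In a 45-45-90 triangle the sides are in ratio 1 : 1 : √2, so hypotenuse = leg·√2.
Hypotenuse = 15.1·√2 ≈ 15.1·1.41421 ≈ 21.3546

Hypotenuse = 15.1√2 = 21.35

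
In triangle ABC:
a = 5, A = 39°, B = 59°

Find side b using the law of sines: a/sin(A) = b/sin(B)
a/sin(A) = b/sin(B)  ⇒  b = a·sin(B)/sin(A) = 5·sin(59°)/sin(39°)
sin(59°) ≈ 0.857167, sin(39°) ≈ 0.62932
b ≈ 5·0.857167/0.62932 ≈ 4.28584/0.62932 ≈ 6.81026

b = 6.81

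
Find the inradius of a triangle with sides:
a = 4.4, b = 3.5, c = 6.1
r = Area/s where s is the semi-perimeter.
s = (4.4 + 3.5 + 6.1)/2 = 14/2 = 7
Area = √(s(s−a)(s−b)(s−c)) = √(7·2.6·3.5·0.9) ≈ √57.33 ≈ 7.57166
r ≈ 7.57166/7 ≈ 1.08167

r = 1.082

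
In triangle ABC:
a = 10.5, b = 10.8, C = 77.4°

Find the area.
Two sides and the included angle (SAS): A = ½·a·b·sin(C) = ½·10.5·10.8·sin(77.4°)
sin(77.4°) ≈ 0.975917
A ≈ ½·113.4·0.975917 = 56.7·0.975917 ≈ 55.3345

Area = 55.33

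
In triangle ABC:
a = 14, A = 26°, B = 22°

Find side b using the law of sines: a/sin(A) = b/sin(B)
a/sin(A) = b/sin(B)  ⇒  b = a·sin(B)/sin(A) = 14·sin(22°)/sin(26°)
sin(22°) ≈ 0.374607, sin(26°) ≈ 0.438371
b ≈ 14·0.374607/0.438371 ≈ 5.24449/0.438371 ≈ 11.9636

b = 11.96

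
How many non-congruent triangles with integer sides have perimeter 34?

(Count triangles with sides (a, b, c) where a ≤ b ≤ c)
Let a ≤ b ≤ c with a + b + c = 34. The only binding inequality is a + b > c, i.e. 34 − c > c, so c < 34/2; and c ≥ 34/3 since c is the largest side.
So 12 ≤ c ≤ 16. For each c, b runs from ⌈(34 − c)/2⌉ up to c (then a = 34 − b − c satisfies 1 ≤ a ≤ b automatically), giving c − ⌈(34 − c)/2⌉ + 1 choices.
Summing over c: 2 + 3 + 5 + 6 + 8 = 24
Check (closed form: nearest integer to p²/48 for even p, (p+3)²/48 for odd p): 34²/48 = 1156/48 ≈ 24.08 → 24

24 triangles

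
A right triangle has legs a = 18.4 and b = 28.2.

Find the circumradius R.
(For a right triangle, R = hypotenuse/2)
Hypotenuse c = √(a² + b²) = √(338.56 + 795.24) = √1133.8 ≈ 33.6719
R = c/2 ≈ 33.6719/2 ≈ 16.836

R = 16.84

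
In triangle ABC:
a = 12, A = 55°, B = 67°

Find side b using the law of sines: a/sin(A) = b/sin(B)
a/sin(A) = b/sin(B)  ⇒  b = a·sin(B)/sin(A) = 12·sin(67°)/sin(55°)
sin(67°) ≈ 0.920505, sin(55°) ≈ 0.819152
b ≈ 12·0.920505/0.819152 ≈ 11.0461/0.819152 ≈ 13.4847

b = 13.48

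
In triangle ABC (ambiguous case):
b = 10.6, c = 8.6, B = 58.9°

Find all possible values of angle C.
b/sin(B) = c/sin(C)  ⇒  sin(C) = c·sin(B)/b = 8.6·sin(58.9°)/10.6
sin(58.9°) ≈ 0.856267
sin(C) ≈ 8.6·0.856267/10.6 ≈ 7.3639/10.6 ≈ 0.694707
Candidate 1: C₁ = arcsin(0.694707) ≈ 44.0039°  →  A = 180° − 58.9° − 44.0039° ≈ 77.0961° > 0, valid
Candidate 2: C₂ = 180° − C₁ ≈ 135.996°  →  A = 180° − 58.9° − 135.996° ≈ -14.8961° ≤ 0, not a valid triangle

C = 44° (one solution)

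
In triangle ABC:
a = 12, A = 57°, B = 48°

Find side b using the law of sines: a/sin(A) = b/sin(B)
a/sin(A) = b/sin(B)  ⇒  b = a·sin(B)/sin(A) = 12·sin(48°)/sin(57°)
sin(48°) ≈ 0.743145, sin(57°) ≈ 0.838671
b ≈ 12·0.743145/0.838671 ≈ 8.91774/0.838671 ≈ 10.6332

b = 10.63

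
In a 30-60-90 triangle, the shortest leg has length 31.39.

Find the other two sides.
In a 30-60-90 triangle the sides are in ratio 1 : √3 : 2 (short leg : long leg : hypotenuse).
Long leg = 31.39·√3 ≈ 31.39·1.73205 ≈ 54.3691
Hypotenuse = 2·31.39 = 62.78

Long leg = 31.39√3 = 54.37, Hypotenuse = 62.78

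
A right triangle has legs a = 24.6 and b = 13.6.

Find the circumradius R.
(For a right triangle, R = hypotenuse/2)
Hypotenuse c = √(a² + b²) = √(605.16 + 184.96) = √790.12 ≈ 28.1091
R = c/2 ≈ 28.1091/2 ≈ 14.0545

R = 14.05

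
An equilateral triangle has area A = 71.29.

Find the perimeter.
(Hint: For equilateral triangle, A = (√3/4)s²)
A = (√3/4)s²  ⇒  s² = 4A/√3 = 4·71.29/√3 = 285.16/1.73205 ≈ 164.637
s ≈ √164.637 ≈ 12.8311
Perimeter = 3s ≈ 3·12.8311 ≈ 38.4933

Perimeter = 38.49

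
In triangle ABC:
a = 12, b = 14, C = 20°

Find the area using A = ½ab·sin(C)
A = ½·a·b·sin(C) = ½·12·14·sin(20°)
sin(20°) ≈ 0.34202
A ≈ ½·168·0.34202 = 84·0.34202 ≈ 28.7297

Area = 28.73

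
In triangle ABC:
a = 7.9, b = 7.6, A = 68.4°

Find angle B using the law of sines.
a/sin(A) = b/sin(B)  ⇒  sin(B) = b·sin(A)/a = 7.6·sin(68.4°)/7.9
sin(68.4°) ≈ 0.929776
sin(B) ≈ 7.6·0.929776/7.9 ≈ 7.0663/7.9 ≈ 0.894469
B = arcsin(0.894469) ≈ 63.4402°
(Since b ≤ a we need B ≤ A, so the obtuse alternative 180° − 63.4402° ≈ 116.56° is rejected.)

B = 63.44°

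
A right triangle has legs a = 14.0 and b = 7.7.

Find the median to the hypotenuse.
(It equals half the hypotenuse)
Hypotenuse c = √(a² + b²) = √(196 + 59.29) = √255.29 ≈ 15.9778
Median to hypotenuse = c/2 ≈ 15.9778/2 ≈ 7.9889

Median = 7.989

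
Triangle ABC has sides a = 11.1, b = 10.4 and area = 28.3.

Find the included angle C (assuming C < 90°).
Area = ½·a·b·sin(C)  ⇒  sin(C) = 2·Area/(a·b) = 2·28.3/(11.1·10.4) = 56.6/115.44 ≈ 0.490298
C = arcsin(0.490298) ≈ 29.3602° (taking the acute solution since C < 90°)

C = 29.36°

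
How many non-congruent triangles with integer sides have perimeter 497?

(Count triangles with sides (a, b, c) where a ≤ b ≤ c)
Let a ≤ b ≤ c with a + b + c = 497. The only binding inequality is a + b > c, i.e. 497 − c > c, so c < 497/2; and c ≥ 497/3 since c is the largest side.
So 166 ≤ c ≤ 248. For each c, b runs from ⌈(497 − c)/2⌉ up to c (then a = 497 − b − c satisfies 1 ≤ a ≤ b automatically), giving c − ⌈(497 − c)/2⌉ + 1 choices.
Summing over c: 1 + 3 + 4 + 6 + … + 123 + 124  (83 terms, c = 166, …, 248) = 5208
Check (closed form: nearest integer to p²/48 for even p, (p+3)²/48 for odd p): (497+3)²/48 = 500²/48 = 250000/48 ≈ 5208.33 → 5208

5208 triangles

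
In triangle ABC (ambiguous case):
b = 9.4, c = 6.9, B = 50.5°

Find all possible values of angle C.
b/sin(B) = c/sin(C)  ⇒  sin(C) = c·sin(B)/b = 6.9·sin(50.5°)/9.4
sin(50.5°) ≈ 0.771625
sin(C) ≈ 6.9·0.771625/9.4 ≈ 5.32421/9.4 ≈ 0.566405
Candidate 1: C₁ = arcsin(0.566405) ≈ 34.4999°  →  A = 180° − 50.5° − 34.4999° ≈ 95.0001° > 0, valid
Candidate 2: C₂ = 180° − C₁ ≈ 145.5°  →  A = 180° − 50.5° − 145.5° ≈ -16.0001° ≤ 0, not a valid triangle

C = 34.5° (one solution)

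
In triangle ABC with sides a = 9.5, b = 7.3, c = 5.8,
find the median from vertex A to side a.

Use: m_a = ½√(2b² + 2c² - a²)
m_a = ½√(2·7.3² + 2·5.8² − 9.5²) = ½√(2·53.29 + 2·33.64 − 90.25) = ½√(106.58 + 67.28 − 90.25) = ½√83.61
√83.61 ≈ 9.14385, so m_a ≈ 4.57193

m_a = 4.572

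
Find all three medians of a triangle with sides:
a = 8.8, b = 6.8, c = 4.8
Median formula: m_a = ½√(2b² + 2c² − a²) (and cyclically). a² = 77.44, b² = 46.24, c² = 23.04.
m_a = ½√(2·46.24 + 2·23.04 − 77.44) = ½√61.12 ≈ ½·7.81793 ≈ 3.90896
m_b = ½√(2·77.44 + 2·23.04 − 46.24) = ½√154.72 ≈ ½·12.4386 ≈ 6.21932
m_c = ½√(2·77.44 + 2·46.24 − 23.04) = ½√224.32 ≈ ½·14.9773 ≈ 7.48866

m_a = 3.909, m_b = 6.219, m_c = 7.489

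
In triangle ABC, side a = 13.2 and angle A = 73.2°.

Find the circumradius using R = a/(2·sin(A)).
R = a/(2·sin(A)) = 13.2/(2·sin(73.2°))
sin(73.2°) ≈ 0.957319
R ≈ 13.2/(2·0.957319) = 13.2/1.91464 ≈ 6.89425

R = 6.894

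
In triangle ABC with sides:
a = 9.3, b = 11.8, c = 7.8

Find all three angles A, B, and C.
Law of cosines for each angle (a² = 86.49, b² = 139.24, c² = 60.84):
cos(A) = (b² + c² − a²)/(2bc) = (139.24 + 60.84 − 86.49)/(2·11.8·7.8) = 113.59/184.08 ≈ 0.617069  ⇒  A ≈ 51.8976°
cos(B) = (a² + c² − b²)/(2ac) = (86.49 + 60.84 − 139.24)/(2·9.3·7.8) = 8.09/145.08 ≈ 0.0557623  ⇒  B ≈ 86.8034°
cos(C) = (a² + b² − c²)/(2ab) = (86.49 + 139.24 − 60.84)/(2·9.3·11.8) = 164.89/219.48 ≈ 0.751276  ⇒  C ≈ 41.299°
Check: A + B + C ≈ 180°

A = 51.9°, B = 86.8°, C = 41.3°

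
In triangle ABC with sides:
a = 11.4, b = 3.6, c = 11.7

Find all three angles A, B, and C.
Law of cosines for each angle (a² = 129.96, b² = 12.96, c² = 136.89):
cos(A) = (b² + c² − a²)/(2bc) = (12.96 + 136.89 − 129.96)/(2·3.6·11.7) = 19.89/84.24 ≈ 0.236111  ⇒  A ≈ 76.3429°
cos(B) = (a² + c² − b²)/(2ac) = (129.96 + 136.89 − 12.96)/(2·11.4·11.7) = 253.89/266.76 ≈ 0.951754  ⇒  B ≈ 17.8702°
cos(C) = (a² + b² − c²)/(2ab) = (129.96 + 12.96 − 136.89)/(2·11.4·3.6) = 6.03/82.08 ≈ 0.0734649  ⇒  C ≈ 85.787°
Check: A + B + C ≈ 180°

A = 76.34°, B = 17.87°, C = 85.79°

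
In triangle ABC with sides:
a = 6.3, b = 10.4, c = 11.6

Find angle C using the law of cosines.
c² = a² + b² − 2ab·cos(C)  ⇒  cos(C) = (a² + b² − c²)/(2ab)
cos(C) = (6.3² + 10.4² − 11.6²)/(2·6.3·10.4) = (39.69 + 108.16 − 134.56)/131.04 = 13.29/131.04 ≈ 0.101419
C = arccos(0.101419) ≈ 84.1791°

C = 84.18°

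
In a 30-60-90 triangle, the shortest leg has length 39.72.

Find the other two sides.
In a 30-60-90 triangle the sides are in ratio 1 : √3 : 2 (short leg : long leg : hypotenuse).
Long leg = 39.72·√3 ≈ 39.72·1.73205 ≈ 68.7971
Hypotenuse = 2·39.72 = 79.44

Long leg = 39.72√3 = 68.8, Hypotenuse = 79.44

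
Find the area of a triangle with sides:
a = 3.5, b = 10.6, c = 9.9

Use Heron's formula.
s = (3.5 + 10.6 + 9.9)/2 = 24/2 = 12
s − a = 8.5, s − b = 1.4, s − c = 2.1
s(s−a)(s−b)(s−c) = 12·8.5·1.4·2.1 ≈ 299.88
Area = √299.88 ≈ 17.317

Area = 17.32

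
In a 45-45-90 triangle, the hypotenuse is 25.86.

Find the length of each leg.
In a 45-45-90 triangle hypotenuse = leg·√2, so leg = hypotenuse/√2.
Leg = 25.86/√2 ≈ 25.86/1.41421 ≈ 18.2858

Each leg = 18.29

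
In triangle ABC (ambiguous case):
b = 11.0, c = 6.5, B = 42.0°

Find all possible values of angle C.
b/sin(B) = c/sin(C)  ⇒  sin(C) = c·sin(B)/b = 6.5·sin(42.0°)/11.0
sin(42.0°) ≈ 0.669131
sin(C) ≈ 6.5·0.669131/11.0 ≈ 4.34935/11.0 ≈ 0.395395
Candidate 1: C₁ = arcsin(0.395395) ≈ 23.2906°  →  A = 180° − 42.0° − 23.2906° ≈ 114.709° > 0, valid
Candidate 2: C₂ = 180° − C₁ ≈ 156.709°  →  A = 180° − 42.0° − 156.709° ≈ -18.7094° ≤ 0, not a valid triangle

C = 23.29° (one solution)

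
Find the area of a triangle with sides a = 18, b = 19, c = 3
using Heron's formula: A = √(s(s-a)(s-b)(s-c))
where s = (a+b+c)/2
s = (18 + 19 + 3)/2 = 40/2 = 20
s − a = 2, s − b = 1, s − c = 17
s(s−a)(s−b)(s−c) = 20·2·1·17 = 680
Area = √680 ≈ 26.0768

s = 20.0, Area = 26.08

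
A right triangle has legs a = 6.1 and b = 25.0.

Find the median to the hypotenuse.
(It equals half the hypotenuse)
Hypotenuse c = √(a² + b²) = √(37.21 + 625) = √662.21 ≈ 25.7334
Median to hypotenuse = c/2 ≈ 25.7334/2 ≈ 12.8667

Median = 12.87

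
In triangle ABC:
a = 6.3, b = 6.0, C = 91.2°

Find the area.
Two sides and the included angle (SAS): A = ½·a·b·sin(C) = ½·6.3·6.0·sin(91.2°)
sin(91.2°) ≈ 0.999781
A ≈ ½·37.8·0.999781 = 18.9·0.999781 ≈ 18.8959

Area = 18.9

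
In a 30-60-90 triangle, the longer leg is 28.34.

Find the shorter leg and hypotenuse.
In a 30-60-90 triangle the sides are in ratio 1 : √3 : 2, so short leg = long leg/√3 and hypotenuse = 2·(short leg).
Short leg = 28.34/√3 ≈ 28.34/1.73205 ≈ 16.3621
Hypotenuse = 2·16.3621 ≈ 32.7242

Short leg = 16.36, Hypotenuse = 32.72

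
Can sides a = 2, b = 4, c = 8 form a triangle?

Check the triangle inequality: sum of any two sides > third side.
a + b vs c: 2 + 4 = 6 ≤ 8  ✗
a + c vs b: 2 + 8 = 10 > 4  ✓
b + c vs a: 4 + 8 = 12 > 2  ✓

No: 2 + 4 = 6 is not > 8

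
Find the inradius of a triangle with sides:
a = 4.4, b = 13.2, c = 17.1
r = Area/s where s is the semi-perimeter.
s = (4.4 + 13.2 + 17.1)/2 = 34.7/2 = 17.35
Area = √(s(s−a)(s−b)(s−c)) = √(17.35·12.95·4.15·0.25) ≈ √233.108 ≈ 15.2679
r ≈ 15.2679/17.35 ≈ 0.879993

r = 0.88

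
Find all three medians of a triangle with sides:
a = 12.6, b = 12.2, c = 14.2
Median formula: m_a = ½√(2b² + 2c² − a²) (and cyclically). a² = 158.76, b² = 148.84, c² = 201.64.
m_a = ½√(2·148.84 + 2·201.64 − 158.76) = ½√542.2 ≈ ½·23.2852 ≈ 11.6426
m_b = ½√(2·158.76 + 2·201.64 − 148.84) = ½√571.96 ≈ ½·23.9157 ≈ 11.9578
m_c = ½√(2·158.76 + 2·148.84 − 201.64) = ½√413.56 ≈ ½·20.3362 ≈ 10.1681

m_a = 11.64, m_b = 11.96, m_c = 10.17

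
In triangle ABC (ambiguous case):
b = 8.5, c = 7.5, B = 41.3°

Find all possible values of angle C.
b/sin(B) = c/sin(C)  ⇒  sin(C) = c·sin(B)/b = 7.5·sin(41.3°)/8.5
sin(41.3°) ≈ 0.660002
sin(C) ≈ 7.5·0.660002/8.5 ≈ 4.95001/8.5 ≈ 0.582354
Candidate 1: C₁ = arcsin(0.582354) ≈ 35.6163°  →  A = 180° − 41.3° − 35.6163° ≈ 103.084° > 0, valid
Candidate 2: C₂ = 180° − C₁ ≈ 144.384°  →  A = 180° − 41.3° − 144.384° ≈ -5.6837° ≤ 0, not a valid triangle

C = 35.62° (one solution)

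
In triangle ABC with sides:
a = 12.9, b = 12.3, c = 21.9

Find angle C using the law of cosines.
c² = a² + b² − 2ab·cos(C)  ⇒  cos(C) = (a² + b² − c²)/(2ab)
cos(C) = (12.9² + 12.3² − 21.9²)/(2·12.9·12.3) = (166.41 + 151.29 − 479.61)/317.34 = -161.91/317.34 ≈ -0.51021
C = arccos(-0.51021) ≈ 120.678°

C = 120.7°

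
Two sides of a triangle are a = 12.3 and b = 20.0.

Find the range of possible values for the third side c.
Triangle inequality: |a − b| < c < a + b
|a − b| = |12.3 − 20.0| = 7.7
a + b = 12.3 + 20.0 = 32.3

7.7 < c < 32.3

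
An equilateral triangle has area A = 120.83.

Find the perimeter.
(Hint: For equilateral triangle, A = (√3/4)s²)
A = (√3/4)s²  ⇒  s² = 4A/√3 = 4·120.83/√3 = 483.32/1.73205 ≈ 279.045
s ≈ √279.045 ≈ 16.7046
Perimeter = 3s ≈ 3·16.7046 ≈ 50.1139

Perimeter = 50.11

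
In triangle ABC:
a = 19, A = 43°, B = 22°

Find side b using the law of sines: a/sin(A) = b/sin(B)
a/sin(A) = b/sin(B)  ⇒  b = a·sin(B)/sin(A) = 19·sin(22°)/sin(43°)
sin(22°) ≈ 0.374607, sin(43°) ≈ 0.681998
b ≈ 19·0.374607/0.681998 ≈ 7.11753/0.681998 ≈ 10.4363

b = 10.44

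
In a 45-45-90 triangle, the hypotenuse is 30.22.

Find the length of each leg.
In a 45-45-90 triangle hypotenuse = leg·√2, so leg = hypotenuse/√2.
Leg = 30.22/√2 ≈ 30.22/1.41421 ≈ 21.3688

Each leg = 21.37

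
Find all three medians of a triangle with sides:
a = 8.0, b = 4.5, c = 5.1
Median formula: m_a = ½√(2b² + 2c² − a²) (and cyclically). a² = 64, b² = 20.25, c² = 26.01.
m_a = ½√(2·20.25 + 2·26.01 − 64) = ½√28.52 ≈ ½·5.34041 ≈ 2.67021
m_b = ½√(2·64 + 2·26.01 − 20.25) = ½√159.77 ≈ ½·12.64 ≈ 6.32001
m_c = ½√(2·64 + 2·20.25 − 26.01) = ½√142.49 ≈ ½·11.9369 ≈ 5.96846

m_a = 2.67, m_b = 6.32, m_c = 5.968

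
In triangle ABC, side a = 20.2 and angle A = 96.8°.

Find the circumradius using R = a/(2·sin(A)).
R = a/(2·sin(A)) = 20.2/(2·sin(96.8°))
sin(96.8°) ≈ 0.992966
R ≈ 20.2/(2·0.992966) = 20.2/1.98593 ≈ 10.1716

R = 10.17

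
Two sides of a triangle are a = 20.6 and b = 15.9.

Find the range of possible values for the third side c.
Triangle inequality: |a − b| < c < a + b
|a − b| = |20.6 − 15.9| = 4.7
a + b = 20.6 + 15.9 = 36.5

4.7 < c < 36.5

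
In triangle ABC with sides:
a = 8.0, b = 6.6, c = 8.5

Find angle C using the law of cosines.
c² = a² + b² − 2ab·cos(C)  ⇒  cos(C) = (a² + b² − c²)/(2ab)
cos(C) = (8.0² + 6.6² − 8.5²)/(2·8.0·6.6) = (64 + 43.56 − 72.25)/105.6 = 35.31/105.6 ≈ 0.334375
C = arccos(0.334375) ≈ 70.4655°

C = 70.47°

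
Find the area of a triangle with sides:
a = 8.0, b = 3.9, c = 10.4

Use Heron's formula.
s = (8.0 + 3.9 + 10.4)/2 = 22.3/2 = 11.15
s − a = 3.15, s − b = 7.25, s − c = 0.75
s(s−a)(s−b)(s−c) = 11.15·3.15·7.25·0.75 ≈ 190.979
Area = √190.979 ≈ 13.8195

Area = 13.82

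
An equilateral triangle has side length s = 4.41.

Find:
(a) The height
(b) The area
(a) The height splits the triangle into two 30-60-90 halves: h = s·√3/2 = 4.41·1.73205/2 ≈ 7.63834/2 ≈ 3.81917
(b) Area = (√3/4)·s² = (√3/4)·4.41² = (√3/4)·19.4481 ≈ 0.433013·19.4481 ≈ 8.42127

Height = 3.819, Area = 8.421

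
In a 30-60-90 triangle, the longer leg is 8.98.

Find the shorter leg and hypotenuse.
In a 30-60-90 triangle the sides are in ratio 1 : √3 : 2, so short leg = long leg/√3 and hypotenuse = 2·(short leg).
Short leg = 8.98/√3 ≈ 8.98/1.73205 ≈ 5.18461
Hypotenuse = 2·5.18461 ≈ 10.3692

Short leg = 5.185, Hypotenuse = 10.37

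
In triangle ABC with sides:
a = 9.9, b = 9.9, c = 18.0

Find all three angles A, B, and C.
Law of cosines for each angle (a² = 98.01, b² = 98.01, c² = 324):
cos(A) = (b² + c² − a²)/(2bc) = (98.01 + 324 − 98.01)/(2·9.9·18.0) = 324/356.4 ≈ 0.909091  ⇒  A ≈ 24.62°
cos(B) = (a² + c² − b²)/(2ac) = (98.01 + 324 − 98.01)/(2·9.9·18.0) = 324/356.4 ≈ 0.909091  ⇒  B ≈ 24.62°
cos(C) = (a² + b² − c²)/(2ab) = (98.01 + 98.01 − 324)/(2·9.9·9.9) = -127.98/196.02 ≈ -0.652893  ⇒  C ≈ 130.76°
Check: A + B + C ≈ 180°

A = 24.62°, B = 24.62°, C = 130.8°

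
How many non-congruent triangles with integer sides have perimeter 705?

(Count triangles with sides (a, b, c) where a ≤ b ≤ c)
Let a ≤ b ≤ c with a + b + c = 705. The only binding inequality is a + b > c, i.e. 705 − c > c, so c < 705/2; and c ≥ 705/3 since c is the largest side.
So 235 ≤ c ≤ 352. For each c, b runs from ⌈(705 − c)/2⌉ up to c (then a = 705 − b − c satisfies 1 ≤ a ≤ b automatically), giving c − ⌈(705 − c)/2⌉ + 1 choices.
Summing over c: 1 + 2 + 4 + 5 + … + 175 + 176  (118 terms, c = 235, …, 352) = 10443
Check (closed form: nearest integer to p²/48 for even p, (p+3)²/48 for odd p): (705+3)²/48 = 708²/48 = 501264/48 ≈ 10443.00 → 10443

10443 triangles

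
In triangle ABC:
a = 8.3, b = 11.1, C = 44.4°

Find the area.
Two sides and the included angle (SAS): A = ½·a·b·sin(C) = ½·8.3·11.1·sin(44.4°)
sin(44.4°) ≈ 0.699663
A ≈ ½·92.13·0.699663 = 46.065·0.699663 ≈ 32.23

Area = 32.23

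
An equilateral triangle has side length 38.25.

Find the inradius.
r = Area/s with s the semi-perimeter.
Area = (√3/4)·38.25² = (√3/4)·1463.0625 ≈ 0.433013·1463.0625 ≈ 633.525
s = 3·38.25/2 = 57.375
r ≈ 633.525/57.375 ≈ 11.0418
(Equivalently r = side/(2√3) = 38.25/3.4641 ≈ 11.0418.)

r = 11.04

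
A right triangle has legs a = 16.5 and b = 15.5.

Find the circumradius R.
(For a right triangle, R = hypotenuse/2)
Hypotenuse c = √(a² + b²) = √(272.25 + 240.25) = √512.5 ≈ 22.6385
R = c/2 ≈ 22.6385/2 ≈ 11.3192

R = 11.32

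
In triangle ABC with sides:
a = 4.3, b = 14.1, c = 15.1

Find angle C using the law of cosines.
c² = a² + b² − 2ab·cos(C)  ⇒  cos(C) = (a² + b² − c²)/(2ab)
cos(C) = (4.3² + 14.1² − 15.1²)/(2·4.3·14.1) = (18.49 + 198.81 − 228.01)/121.26 = -10.71/121.26 ≈ -0.0883226
C = arccos(-0.0883226) ≈ 95.0671°

C = 95.07°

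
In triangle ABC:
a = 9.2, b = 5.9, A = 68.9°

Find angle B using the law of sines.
a/sin(A) = b/sin(B)  ⇒  sin(B) = b·sin(A)/a = 5.9·sin(68.9°)/9.2
sin(68.9°) ≈ 0.932954
sin(B) ≈ 5.9·0.932954/9.2 ≈ 5.50443/9.2 ≈ 0.598307
B = arcsin(0.598307) ≈ 36.7488°
(Since b ≤ a we need B ≤ A, so the obtuse alternative 180° − 36.7488° ≈ 143.251° is rejected.)

B = 36.75°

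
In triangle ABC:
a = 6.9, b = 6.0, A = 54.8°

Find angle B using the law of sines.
a/sin(A) = b/sin(B)  ⇒  sin(B) = b·sin(A)/a = 6.0·sin(54.8°)/6.9
sin(54.8°) ≈ 0.817145
sin(B) ≈ 6.0·0.817145/6.9 ≈ 4.90287/6.9 ≈ 0.710561
B = arcsin(0.710561) ≈ 45.2806°
(Since b ≤ a we need B ≤ A, so the obtuse alternative 180° − 45.2806° ≈ 134.719° is rejected.)

B = 45.28°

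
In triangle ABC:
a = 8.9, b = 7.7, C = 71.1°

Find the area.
Two sides and the included angle (SAS): A = ½·a·b·sin(C) = ½·8.9·7.7·sin(71.1°)
sin(71.1°) ≈ 0.946085
A ≈ ½·68.53·0.946085 = 34.265·0.946085 ≈ 32.4176

Area = 32.42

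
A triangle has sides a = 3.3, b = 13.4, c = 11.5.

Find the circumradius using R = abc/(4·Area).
First find the area with Heron's formula.
s = (3.3 + 13.4 + 11.5)/2 = 14.1
Area = √(s(s−a)(s−b)(s−c)) = √(14.1·10.8·0.7·2.6) ≈ √277.15 ≈ 16.6478
abc = 3.3·13.4·11.5 = 508.53
R = abc/(4·Area) ≈ 508.53/(4·16.6478) = 508.53/66.5912 ≈ 7.63659

R = 7.637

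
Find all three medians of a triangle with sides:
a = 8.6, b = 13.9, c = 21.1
Median formula: m_a = ½√(2b² + 2c² − a²) (and cyclically). a² = 73.96, b² = 193.21, c² = 445.21.
m_a = ½√(2·193.21 + 2·445.21 − 73.96) = ½√1202.88 ≈ ½·34.6826 ≈ 17.3413
m_b = ½√(2·73.96 + 2·445.21 − 193.21) = ½√845.13 ≈ ½·29.0711 ≈ 14.5356
m_c = ½√(2·73.96 + 2·193.21 − 445.21) = ½√89.13 ≈ ½·9.44087 ≈ 4.72043

m_a = 17.34, m_b = 14.54, m_c = 4.72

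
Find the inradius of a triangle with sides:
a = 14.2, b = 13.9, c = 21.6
r = Area/s where s is the semi-perimeter.
s = (14.2 + 13.9 + 21.6)/2 = 49.7/2 = 24.85
Area = √(s(s−a)(s−b)(s−c)) = √(24.85·10.65·10.95·3.25) ≈ √9418.32 ≈ 97.048
r ≈ 97.048/24.85 ≈ 3.90535

r = 3.905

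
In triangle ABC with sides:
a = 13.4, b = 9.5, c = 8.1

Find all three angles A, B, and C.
Law of cosines for each angle (a² = 179.56, b² = 90.25, c² = 65.61):
cos(A) = (b² + c² − a²)/(2bc) = (90.25 + 65.61 − 179.56)/(2·9.5·8.1) = -23.7/153.9 ≈ -0.153996  ⇒  A ≈ 98.8586°
cos(B) = (a² + c² − b²)/(2ac) = (179.56 + 65.61 − 90.25)/(2·13.4·8.1) = 154.92/217.08 ≈ 0.713654  ⇒  B ≈ 44.467°
cos(C) = (a² + b² − c²)/(2ab) = (179.56 + 90.25 − 65.61)/(2·13.4·9.5) = 204.2/254.6 ≈ 0.802042  ⇒  C ≈ 36.6744°
Check: A + B + C ≈ 180°

A = 98.86°, B = 44.47°, C = 36.67°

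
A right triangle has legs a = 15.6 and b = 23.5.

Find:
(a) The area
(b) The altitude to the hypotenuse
(a) The legs are perpendicular, so Area = ½·a·b = ½·15.6·23.5 = ½·366.6 = 183.3
(b) Hypotenuse c = √(a² + b²) = √(243.36 + 552.25) = √795.61 ≈ 28.2066
    Area = ½·c·h_c  ⇒  h_c = 2·Area/c = 366.6/28.2066 ≈ 12.997

Area = 183.3, h_c = 13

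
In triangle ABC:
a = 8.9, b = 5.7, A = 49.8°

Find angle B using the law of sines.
a/sin(A) = b/sin(B)  ⇒  sin(B) = b·sin(A)/a = 5.7·sin(49.8°)/8.9
sin(49.8°) ≈ 0.763796
sin(B) ≈ 5.7·0.763796/8.9 ≈ 4.35364/8.9 ≈ 0.489173
B = arcsin(0.489173) ≈ 29.2862°
(Since b ≤ a we need B ≤ A, so the obtuse alternative 180° − 29.2862° ≈ 150.714° is rejected.)

B = 29.29°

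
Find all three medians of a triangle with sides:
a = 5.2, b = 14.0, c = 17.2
Median formula: m_a = ½√(2b² + 2c² − a²) (and cyclically). a² = 27.04, b² = 196, c² = 295.84.
m_a = ½√(2·196 + 2·295.84 − 27.04) = ½√956.64 ≈ ½·30.9296 ≈ 15.4648
m_b = ½√(2·27.04 + 2·295.84 − 196) = ½√449.76 ≈ ½·21.2075 ≈ 10.6038
m_c = ½√(2·27.04 + 2·196 − 295.84) = ½√150.24 ≈ ½·12.2572 ≈ 6.12862

m_a = 15.46, m_b = 10.6, m_c = 6.129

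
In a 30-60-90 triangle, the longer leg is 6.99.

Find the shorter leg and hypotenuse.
In a 30-60-90 triangle the sides are in ratio 1 : √3 : 2, so short leg = long leg/√3 and hypotenuse = 2·(short leg).
Short leg = 6.99/√3 ≈ 6.99/1.73205 ≈ 4.03568
Hypotenuse = 2·4.03568 ≈ 8.07136

Short leg = 4.036, Hypotenuse = 8.071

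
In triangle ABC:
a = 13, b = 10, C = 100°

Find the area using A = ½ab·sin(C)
A = ½·a·b·sin(C) = ½·13·10·sin(100°)
sin(100°) ≈ 0.984808
A ≈ ½·130·0.984808 = 65·0.984808 ≈ 64.0125

Area = 64.01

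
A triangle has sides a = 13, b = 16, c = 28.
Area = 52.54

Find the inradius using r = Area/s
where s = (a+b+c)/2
s = (13 + 16 + 28)/2 = 57/2 = 28.5
r = Area/s = 52.54/28.5 ≈ 1.84351

r = 1.844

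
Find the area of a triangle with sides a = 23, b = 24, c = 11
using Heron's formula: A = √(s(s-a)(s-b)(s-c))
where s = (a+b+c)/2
s = (23 + 24 + 11)/2 = 58/2 = 29
s − a = 6, s − b = 5, s − c = 18
s(s−a)(s−b)(s−c) = 29·6·5·18 = 15660
Area = √15660 ≈ 125.14

s = 29.0, Area = 125.1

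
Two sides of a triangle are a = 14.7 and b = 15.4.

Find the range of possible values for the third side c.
Triangle inequality: |a − b| < c < a + b
|a − b| = |14.7 − 15.4| = 0.7
a + b = 14.7 + 15.4 = 30.1

0.7 < c < 30.1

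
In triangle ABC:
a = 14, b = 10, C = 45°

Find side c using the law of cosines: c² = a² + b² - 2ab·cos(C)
c² = 14² + 10² − 2·14·10·cos(45°)
cos(45°) ≈ 0.707107
c² ≈ 196 + 100 − 280·(0.707107) ≈ 296 − 197.99 ≈ 98.0101
c ≈ √98.0101 ≈ 9.90001

c = 9.9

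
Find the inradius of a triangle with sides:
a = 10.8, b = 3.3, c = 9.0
r = Area/s where s is the semi-perimeter.
s = (10.8 + 3.3 + 9.0)/2 = 23.1/2 = 11.55
Area = √(s(s−a)(s−b)(s−c)) = √(11.55·0.75·8.25·2.55) ≈ √182.237 ≈ 13.4995
r ≈ 13.4995/11.55 ≈ 1.16879

r = 1.169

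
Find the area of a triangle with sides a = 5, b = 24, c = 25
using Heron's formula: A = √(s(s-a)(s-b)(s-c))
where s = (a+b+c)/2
s = (5 + 24 + 25)/2 = 54/2 = 27
s − a = 22, s − b = 3, s − c = 2
s(s−a)(s−b)(s−c) = 27·22·3·2 = 3564
Area = √3564 ≈ 59.6992

s = 27.0, Area = 59.7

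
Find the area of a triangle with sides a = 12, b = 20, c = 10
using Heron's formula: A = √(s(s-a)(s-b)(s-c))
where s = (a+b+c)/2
s = (12 + 20 + 10)/2 = 42/2 = 21
s − a = 9, s − b = 1, s − c = 11
s(s−a)(s−b)(s−c) = 21·9·1·11 = 2079
Area = √2079 ≈ 45.5961

s = 21.0, Area = 45.6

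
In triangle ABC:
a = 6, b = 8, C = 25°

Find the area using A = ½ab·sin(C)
A = ½·a·b·sin(C) = ½·6·8·sin(25°)
sin(25°) ≈ 0.422618
A ≈ ½·48·0.422618 = 24·0.422618 ≈ 10.1428

Area = 10.14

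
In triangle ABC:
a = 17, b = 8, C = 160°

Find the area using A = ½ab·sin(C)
A = ½·a·b·sin(C) = ½·17·8·sin(160°)
sin(160°) ≈ 0.34202
A ≈ ½·136·0.34202 = 68·0.34202 ≈ 23.2574

Area = 23.26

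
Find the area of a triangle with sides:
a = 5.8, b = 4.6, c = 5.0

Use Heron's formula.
s = (5.8 + 4.6 + 5.0)/2 = 15.4/2 = 7.7
s − a = 1.9, s − b = 3.1, s − c = 2.7
s(s−a)(s−b)(s−c) = 7.7·1.9·3.1·2.7 ≈ 122.453
Area = √122.453 ≈ 11.0659

Area = 11.07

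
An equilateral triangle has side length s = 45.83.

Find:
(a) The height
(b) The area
(a) The height splits the triangle into two 30-60-90 halves: h = s·√3/2 = 45.83·1.73205/2 ≈ 79.3799/2 ≈ 39.6899
(b) Area = (√3/4)·s² = (√3/4)·45.83² = (√3/4)·2100.3889 ≈ 0.433013·2100.3889 ≈ 909.495

Height = 39.69, Area = 909.5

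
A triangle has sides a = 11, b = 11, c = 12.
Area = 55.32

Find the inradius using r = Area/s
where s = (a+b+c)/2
s = (11 + 11 + 12)/2 = 34/2 = 17
r = Area/s = 55.32/17 ≈ 3.25412

r = 3.254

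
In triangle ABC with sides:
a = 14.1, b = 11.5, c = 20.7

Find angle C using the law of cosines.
c² = a² + b² − 2ab·cos(C)  ⇒  cos(C) = (a² + b² − c²)/(2ab)
cos(C) = (14.1² + 11.5² − 20.7²)/(2·14.1·11.5) = (198.81 + 132.25 − 428.49)/324.3 = -97.43/324.3 ≈ -0.300432
C = arccos(-0.300432) ≈ 107.484°

C = 107.5°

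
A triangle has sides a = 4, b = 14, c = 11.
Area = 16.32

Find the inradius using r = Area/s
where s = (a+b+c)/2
s = (4 + 14 + 11)/2 = 29/2 = 14.5
r = Area/s = 16.32/14.5 ≈ 1.12552

r = 1.126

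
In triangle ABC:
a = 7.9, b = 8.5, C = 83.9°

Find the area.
Two sides and the included angle (SAS): A = ½·a·b·sin(C) = ½·7.9·8.5·sin(83.9°)
sin(83.9°) ≈ 0.994338
A ≈ ½·67.15·0.994338 = 33.575·0.994338 ≈ 33.3849

Area = 33.38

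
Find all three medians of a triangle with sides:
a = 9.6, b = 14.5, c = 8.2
Median formula: m_a = ½√(2b² + 2c² − a²) (and cyclically). a² = 92.16, b² = 210.25, c² = 67.24.
m_a = ½√(2·210.25 + 2·67.24 − 92.16) = ½√462.82 ≈ ½·21.5133 ≈ 10.7566
m_b = ½√(2·92.16 + 2·67.24 − 210.25) = ½√108.55 ≈ ½·10.4187 ≈ 5.20937
m_c = ½√(2·92.16 + 2·210.25 − 67.24) = ½√537.58 ≈ ½·23.1858 ≈ 11.5929

m_a = 10.76, m_b = 5.209, m_c = 11.59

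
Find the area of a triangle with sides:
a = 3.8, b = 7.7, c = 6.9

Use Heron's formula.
s = (3.8 + 7.7 + 6.9)/2 = 18.4/2 = 9.2
s − a = 5.4, s − b = 1.5, s − c = 2.3
s(s−a)(s−b)(s−c) = 9.2·5.4·1.5·2.3 ≈ 171.396
Area = √171.396 ≈ 13.0918

Area = 13.09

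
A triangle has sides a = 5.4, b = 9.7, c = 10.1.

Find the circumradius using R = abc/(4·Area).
First find the area with Heron's formula.
s = (5.4 + 9.7 + 10.1)/2 = 12.6
Area = √(s(s−a)(s−b)(s−c)) = √(12.6·7.2·2.9·2.5) ≈ √657.72 ≈ 25.6461
abc = 5.4·9.7·10.1 = 529.038
R = abc/(4·Area) ≈ 529.038/(4·25.6461) = 529.038/102.584 ≈ 5.15711

R = 5.157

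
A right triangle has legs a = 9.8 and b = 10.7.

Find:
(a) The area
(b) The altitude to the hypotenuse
(a) The legs are perpendicular, so Area = ½·a·b = ½·9.8·10.7 = ½·104.86 = 52.43
(b) Hypotenuse c = √(a² + b²) = √(96.04 + 114.49) = √210.53 ≈ 14.5097
    Area = ½·c·h_c  ⇒  h_c = 2·Area/c = 104.86/14.5097 ≈ 7.22691

Area = 52.43, h_c = 7.227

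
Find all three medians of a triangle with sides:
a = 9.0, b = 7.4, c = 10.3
Median formula: m_a = ½√(2b² + 2c² − a²) (and cyclically). a² = 81, b² = 54.76, c² = 106.09.
m_a = ½√(2·54.76 + 2·106.09 − 81) = ½√240.7 ≈ ½·15.5145 ≈ 7.75725
m_b = ½√(2·81 + 2·106.09 − 54.76) = ½√319.42 ≈ ½·17.8723 ≈ 8.93616
m_c = ½√(2·81 + 2·54.76 − 106.09) = ½√165.43 ≈ ½·12.862 ≈ 6.43098

m_a = 7.757, m_b = 8.936, m_c = 6.431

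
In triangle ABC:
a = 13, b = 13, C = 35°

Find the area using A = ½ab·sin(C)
A = ½·a·b·sin(C) = ½·13·13·sin(35°)
sin(35°) ≈ 0.573576
A ≈ ½·169·0.573576 = 84.5·0.573576 ≈ 48.4672

Area = 48.47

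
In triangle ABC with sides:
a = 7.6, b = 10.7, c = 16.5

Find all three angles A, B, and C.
Law of cosines for each angle (a² = 57.76, b² = 114.49, c² = 272.25):
cos(A) = (b² + c² − a²)/(2bc) = (114.49 + 272.25 − 57.76)/(2·10.7·16.5) = 328.98/353.1 ≈ 0.931691  ⇒  A ≈ 21.3001°
cos(B) = (a² + c² − b²)/(2ac) = (57.76 + 272.25 − 114.49)/(2·7.6·16.5) = 215.52/250.8 ≈ 0.85933  ⇒  B ≈ 30.7585°
cos(C) = (a² + b² − c²)/(2ab) = (57.76 + 114.49 − 272.25)/(2·7.6·10.7) = -100/162.64 ≈ -0.614855  ⇒  C ≈ 127.941°
Check: A + B + C ≈ 180°

A = 21.3°, B = 30.76°, C = 127.9°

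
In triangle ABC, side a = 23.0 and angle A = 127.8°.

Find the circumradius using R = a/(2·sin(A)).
R = a/(2·sin(A)) = 23.0/(2·sin(127.8°))
sin(127.8°) ≈ 0.790155
R ≈ 23.0/(2·0.790155) = 23.0/1.58031 ≈ 14.5541

R = 14.55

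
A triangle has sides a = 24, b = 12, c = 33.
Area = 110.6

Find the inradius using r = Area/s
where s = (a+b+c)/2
s = (24 + 12 + 33)/2 = 69/2 = 34.5
r = Area/s = 110.6/34.5 ≈ 3.2058

r = 3.206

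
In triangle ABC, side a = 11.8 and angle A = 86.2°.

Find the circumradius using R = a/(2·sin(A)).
R = a/(2·sin(A)) = 11.8/(2·sin(86.2°))
sin(86.2°) ≈ 0.997801
R ≈ 11.8/(2·0.997801) = 11.8/1.9956 ≈ 5.913

R = 5.913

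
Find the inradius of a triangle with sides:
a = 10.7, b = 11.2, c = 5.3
r = Area/s where s is the semi-perimeter.
s = (10.7 + 11.2 + 5.3)/2 = 27.2/2 = 13.6
Area = √(s(s−a)(s−b)(s−c)) = √(13.6·2.9·2.4·8.3) ≈ √785.645 ≈ 28.0294
r ≈ 28.0294/13.6 ≈ 2.06098

r = 2.061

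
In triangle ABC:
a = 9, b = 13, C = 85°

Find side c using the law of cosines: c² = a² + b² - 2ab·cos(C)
c² = 9² + 13² − 2·9·13·cos(85°)
cos(85°) ≈ 0.0871557
c² ≈ 81 + 169 − 234·(0.0871557) ≈ 250 − 20.3944 ≈ 229.606
c ≈ √229.606 ≈ 15.1527

c = 15.15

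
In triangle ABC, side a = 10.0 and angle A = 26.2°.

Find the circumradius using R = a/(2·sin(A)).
R = a/(2·sin(A)) = 10.0/(2·sin(26.2°))
sin(26.2°) ≈ 0.441506
R ≈ 10.0/(2·0.441506) = 10.0/0.883012 ≈ 11.3249

R = 11.32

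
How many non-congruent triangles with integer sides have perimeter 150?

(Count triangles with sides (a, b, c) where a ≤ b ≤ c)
Let a ≤ b ≤ c with a + b + c = 150. The only binding inequality is a + b > c, i.e. 150 − c > c, so c < 150/2; and c ≥ 150/3 since c is the largest side.
So 50 ≤ c ≤ 74. For each c, b runs from ⌈(150 − c)/2⌉ up to c (then a = 150 − b − c satisfies 1 ≤ a ≤ b automatically), giving c − ⌈(150 − c)/2⌉ + 1 choices.
Summing over c: 1 + 2 + 4 + 5 + … + 35 + 37  (25 terms, c = 50, …, 74) = 469
Check (closed form: nearest integer to p²/48 for even p, (p+3)²/48 for odd p): 150²/48 = 22500/48 ≈ 468.75 → 469

469 triangles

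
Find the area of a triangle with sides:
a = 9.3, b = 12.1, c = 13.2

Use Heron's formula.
s = (9.3 + 12.1 + 13.2)/2 = 34.6/2 = 17.3
s − a = 8, s − b = 5.2, s − c = 4.1
s(s−a)(s−b)(s−c) = 17.3·8·5.2·4.1 ≈ 2950.69
Area = √2950.69 ≈ 54.3202

Area = 54.32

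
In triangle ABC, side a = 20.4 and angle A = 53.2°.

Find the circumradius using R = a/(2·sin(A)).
R = a/(2·sin(A)) = 20.4/(2·sin(53.2°))
sin(53.2°) ≈ 0.800731
R ≈ 20.4/(2·0.800731) = 20.4/1.60146 ≈ 12.7384

R = 12.74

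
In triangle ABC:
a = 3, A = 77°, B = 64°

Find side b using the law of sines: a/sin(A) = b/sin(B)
a/sin(A) = b/sin(B)  ⇒  b = a·sin(B)/sin(A) = 3·sin(64°)/sin(77°)
sin(64°) ≈ 0.898794, sin(77°) ≈ 0.97437
b ≈ 3·0.898794/0.97437 ≈ 2.69638/0.97437 ≈ 2.76731

b = 2.767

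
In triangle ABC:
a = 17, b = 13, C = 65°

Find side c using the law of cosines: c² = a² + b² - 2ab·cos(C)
c² = 17² + 13² − 2·17·13·cos(65°)
cos(65°) ≈ 0.422618
c² ≈ 289 + 169 − 442·(0.422618) ≈ 458 − 186.797 ≈ 271.203
c ≈ √271.203 ≈ 16.4682

c = 16.47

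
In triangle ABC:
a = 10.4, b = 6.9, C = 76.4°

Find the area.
Two sides and the included angle (SAS): A = ½·a·b·sin(C) = ½·10.4·6.9·sin(76.4°)
sin(76.4°) ≈ 0.971961
A ≈ ½·71.76·0.971961 = 35.88·0.971961 ≈ 34.874

Area = 34.87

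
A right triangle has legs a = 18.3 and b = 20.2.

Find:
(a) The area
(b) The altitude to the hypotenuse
(a) The legs are perpendicular, so Area = ½·a·b = ½·18.3·20.2 = ½·369.66 = 184.83
(b) Hypotenuse c = √(a² + b²) = √(334.89 + 408.04) = √742.93 ≈ 27.2567
    Area = ½·c·h_c  ⇒  h_c = 2·Area/c = 369.66/27.2567 ≈ 13.5621

Area = 184.83, h_c = 13.56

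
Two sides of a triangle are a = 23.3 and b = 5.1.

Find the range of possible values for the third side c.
Triangle inequality: |a − b| < c < a + b
|a − b| = |23.3 − 5.1| = 18.2
a + b = 23.3 + 5.1 = 28.4

18.2 < c < 28.4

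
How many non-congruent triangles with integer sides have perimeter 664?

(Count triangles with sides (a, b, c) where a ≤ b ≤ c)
Let a ≤ b ≤ c with a + b + c = 664. The only binding inequality is a + b > c, i.e. 664 − c > c, so c < 664/2; and c ≥ 664/3 since c is the largest side.
So 222 ≤ c ≤ 331. For each c, b runs from ⌈(664 − c)/2⌉ up to c (then a = 664 − b − c satisfies 1 ≤ a ≤ b automatically), giving c − ⌈(664 − c)/2⌉ + 1 choices.
Summing over c: 2 + 3 + 5 + 6 + … + 164 + 165  (110 terms, c = 222, …, 331) = 9185
Check (closed form: nearest integer to p²/48 for even p, (p+3)²/48 for odd p): 664²/48 = 440896/48 ≈ 9185.33 → 9185

9185 triangles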